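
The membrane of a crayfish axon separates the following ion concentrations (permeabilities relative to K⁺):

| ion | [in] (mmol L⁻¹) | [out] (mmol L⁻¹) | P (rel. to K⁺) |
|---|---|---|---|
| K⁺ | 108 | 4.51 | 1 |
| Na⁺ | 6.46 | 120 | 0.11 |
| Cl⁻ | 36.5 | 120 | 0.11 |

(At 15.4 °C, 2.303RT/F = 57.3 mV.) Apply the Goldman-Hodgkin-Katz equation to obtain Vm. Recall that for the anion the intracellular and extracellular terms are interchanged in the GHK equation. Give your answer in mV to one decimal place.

Vm = 57.3 · log₁₀[(Σ P·[cation]ₒ + Σ P·[anion]ᵢ) / (Σ P·[cation]ᵢ + Σ P·[anion]ₒ)]
Numerator = 1×4.51 + 0.11×120 + 0.11×36.5 = 21.73
Denominator = 1×108 + 0.11×6.46 + 0.11×120 = 121.9
Vm = 57.3 · log₁₀(0.1782) = 57.3 × (-0.7491) = -42.92 mV

-42.9 mV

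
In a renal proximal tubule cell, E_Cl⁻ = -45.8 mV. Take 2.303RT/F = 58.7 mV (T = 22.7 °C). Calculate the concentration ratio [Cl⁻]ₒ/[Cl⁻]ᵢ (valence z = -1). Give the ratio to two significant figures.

6.0

log₁₀([out]/[in]) = E·z/(58.7) = -45.8 × -1 / 58.7 = 0.7802
[out]/[in] = 10^(0.7802) = 6.029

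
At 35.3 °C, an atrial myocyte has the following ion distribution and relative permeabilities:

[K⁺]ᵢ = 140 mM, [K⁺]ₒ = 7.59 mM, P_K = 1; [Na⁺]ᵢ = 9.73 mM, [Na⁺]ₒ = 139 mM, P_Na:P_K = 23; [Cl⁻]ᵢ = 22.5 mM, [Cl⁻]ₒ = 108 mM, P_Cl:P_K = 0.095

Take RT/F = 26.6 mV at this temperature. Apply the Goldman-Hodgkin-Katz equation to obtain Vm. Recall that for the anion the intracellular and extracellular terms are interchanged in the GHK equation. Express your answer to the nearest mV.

Vm = 26.6 · ln[(Σ P·[cation]ₒ + Σ P·[anion]ᵢ) / (Σ P·[cation]ᵢ + Σ P·[anion]ₒ)]
Numerator = 1×7.59 + 23×139 + 0.095×22.5 = 3207
Denominator = 1×140 + 23×9.73 + 0.095×108 = 374.1
Vm = 26.6 · ln(8.573) = 26.6 × (2.1486) = 57.15 mV

57 mV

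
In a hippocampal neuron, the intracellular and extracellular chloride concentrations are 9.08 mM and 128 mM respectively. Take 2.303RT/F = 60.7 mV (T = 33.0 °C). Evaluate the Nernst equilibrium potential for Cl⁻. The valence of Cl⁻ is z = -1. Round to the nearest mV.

E = (60.7/z) · log₁₀([Cl⁻]_out/[Cl⁻]_in) with z = -1.
For an anion, dividing by z = -1 reverses the sign.
= (60.7/-1) · log₁₀(128/9.08) = -60.70 · log₁₀(14.1)
= -60.70 · (1.1491) = -69.75 mV

-70 mV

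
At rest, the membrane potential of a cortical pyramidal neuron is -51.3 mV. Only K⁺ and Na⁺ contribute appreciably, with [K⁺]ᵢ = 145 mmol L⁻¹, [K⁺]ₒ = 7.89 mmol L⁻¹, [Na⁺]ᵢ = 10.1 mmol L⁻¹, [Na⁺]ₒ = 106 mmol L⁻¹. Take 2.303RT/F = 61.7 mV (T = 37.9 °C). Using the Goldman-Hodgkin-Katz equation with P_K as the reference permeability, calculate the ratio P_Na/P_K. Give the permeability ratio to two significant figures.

0.13

Let α = P_Na/P_K. GHK: Vm = 61.7·log₁₀[(Kₒ + α·Naₒ)/(Kᵢ + α·Naᵢ)].
10^(Vm/61.7) = 10^(-51.3/61.7) = 0.14742
So 0.14742·(Kᵢ + α·Naᵢ) = Kₒ + α·Naₒ → α = (0.14742·145.0 − 7.89) / (106.0 − 0.14742·10.1)
α = (21.38 − 7.89) / (106.0 − 1.489) = 13.49/104.5 = 0.129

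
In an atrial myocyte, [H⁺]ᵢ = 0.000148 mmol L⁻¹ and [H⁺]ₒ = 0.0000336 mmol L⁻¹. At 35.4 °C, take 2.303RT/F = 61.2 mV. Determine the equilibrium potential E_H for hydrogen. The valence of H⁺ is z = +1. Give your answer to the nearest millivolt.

E = (61.2/z) · log₁₀([H⁺]_out/[H⁺]_in) with z = +1.
= (61.2/1) · log₁₀(0.0000336/0.000148) = 61.20 · log₁₀(0.227)
= 61.20 · (-0.6439) = -39.41 mV

-39 mV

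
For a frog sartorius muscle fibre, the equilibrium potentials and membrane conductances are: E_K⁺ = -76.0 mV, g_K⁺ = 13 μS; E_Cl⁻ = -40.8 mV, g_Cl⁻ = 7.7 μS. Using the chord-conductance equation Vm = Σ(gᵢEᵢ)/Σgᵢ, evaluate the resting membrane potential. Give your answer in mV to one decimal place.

-62.9 mV

Σ gᵢEᵢ = 13·(-76.0) + 7.7·(-40.8) = -1302.16
Σ gᵢ = 13 + 7.7 = 20.7
Vm = -1302.16 / 20.7 = -62.91 mV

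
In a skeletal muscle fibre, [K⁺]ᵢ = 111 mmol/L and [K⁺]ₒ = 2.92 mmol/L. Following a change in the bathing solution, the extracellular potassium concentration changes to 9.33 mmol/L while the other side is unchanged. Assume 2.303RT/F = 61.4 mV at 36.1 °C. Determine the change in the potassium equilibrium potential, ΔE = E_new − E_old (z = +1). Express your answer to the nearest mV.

E_old = (61.4/1)·log₁₀(2.92/111) = -97.01 mV
E_new = (61.4/1)·log₁₀(9.33/111) = -66.03 mV
ΔE = -66.03 − (-97.01) = 30.98 mV

31 mV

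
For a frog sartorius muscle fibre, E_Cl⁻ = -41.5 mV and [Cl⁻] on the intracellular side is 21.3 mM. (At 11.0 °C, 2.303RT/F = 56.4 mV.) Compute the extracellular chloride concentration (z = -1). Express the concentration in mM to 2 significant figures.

120 mM

Nernst: E = (56.4/-1) · log₁₀([out]/[in]), so log₁₀([out]/[in]) = -41.5 × -1 / 56.4 = 0.7358.
[out]/[in] = 10^(0.7358) = 5.443.
[out] = 5.443 × 21.3 = 115.9 mM.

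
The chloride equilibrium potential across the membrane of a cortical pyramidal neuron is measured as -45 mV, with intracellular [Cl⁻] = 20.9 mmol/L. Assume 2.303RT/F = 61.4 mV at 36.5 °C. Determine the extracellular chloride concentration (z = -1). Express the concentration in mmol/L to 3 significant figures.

Nernst: E = (61.4/-1) · log₁₀([out]/[in]), so log₁₀([out]/[in]) = -45.0 × -1 / 61.4 = 0.7329.
[out]/[in] = 10^(0.7329) = 5.406.
[out] = 5.406 × 20.9 = 113 mmol/L.

113 mmol/L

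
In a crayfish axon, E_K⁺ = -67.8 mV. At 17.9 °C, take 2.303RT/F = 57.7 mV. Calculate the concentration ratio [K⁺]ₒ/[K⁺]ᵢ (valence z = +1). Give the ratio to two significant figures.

0.067

log₁₀([out]/[in]) = E·z/(57.7) = -67.8 × 1 / 57.7 = -1.1750
[out]/[in] = 10^(-1.1750) = 0.06683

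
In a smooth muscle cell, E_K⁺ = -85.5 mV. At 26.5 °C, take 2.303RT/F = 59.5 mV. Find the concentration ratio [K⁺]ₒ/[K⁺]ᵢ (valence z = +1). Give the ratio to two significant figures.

log₁₀([out]/[in]) = E·z/(59.5) = -85.5 × 1 / 59.5 = -1.4370
[out]/[in] = 10^(-1.4370) = 0.03656

0.037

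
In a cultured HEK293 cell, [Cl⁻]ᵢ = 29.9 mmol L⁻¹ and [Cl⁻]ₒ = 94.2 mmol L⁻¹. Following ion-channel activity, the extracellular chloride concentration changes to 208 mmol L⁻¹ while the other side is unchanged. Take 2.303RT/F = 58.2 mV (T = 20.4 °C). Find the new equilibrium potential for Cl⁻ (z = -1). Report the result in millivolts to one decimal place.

-49.0 mV

After the shift: [Cl⁻]_out = 208, [Cl⁻]_in = 29.9 mmol L⁻¹.
E_new = (58.2/-1)·log₁₀(208/29.9) = -58.20 · (0.8424) = -49.03 mV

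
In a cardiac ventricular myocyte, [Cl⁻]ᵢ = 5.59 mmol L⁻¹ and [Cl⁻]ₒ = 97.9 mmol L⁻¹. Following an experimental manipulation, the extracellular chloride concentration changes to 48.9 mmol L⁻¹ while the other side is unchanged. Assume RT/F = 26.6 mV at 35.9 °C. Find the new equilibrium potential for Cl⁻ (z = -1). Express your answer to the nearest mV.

-58 mV

After the shift: [Cl⁻]_out = 48.9, [Cl⁻]_in = 5.59 mmol L⁻¹.
E_new = (26.6/-1)·ln(48.9/5.59) = -26.60 · (2.1688) = -57.69 mV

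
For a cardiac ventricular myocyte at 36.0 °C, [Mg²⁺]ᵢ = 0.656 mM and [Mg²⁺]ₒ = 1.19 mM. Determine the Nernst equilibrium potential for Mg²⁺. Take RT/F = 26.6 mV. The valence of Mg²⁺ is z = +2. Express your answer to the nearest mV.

E = (26.6/z) · ln([Mg²⁺]_out/[Mg²⁺]_in) with z = +2.
= (26.6/2) · ln(1.19/0.656) = 13.30 · ln(1.814)
= 13.30 · (0.5955) = 7.92 mV

8 mV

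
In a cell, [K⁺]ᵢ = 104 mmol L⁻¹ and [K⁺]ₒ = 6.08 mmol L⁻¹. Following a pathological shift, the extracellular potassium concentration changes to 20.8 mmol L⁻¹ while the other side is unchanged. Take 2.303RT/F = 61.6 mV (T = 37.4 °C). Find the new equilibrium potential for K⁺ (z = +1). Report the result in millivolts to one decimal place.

-43.1 mV

After the shift: [K⁺]_out = 20.8, [K⁺]_in = 104 mmol L⁻¹.
E_new = (61.6/1)·log₁₀(20.8/104) = 61.60 · (-0.6990) = -43.06 mV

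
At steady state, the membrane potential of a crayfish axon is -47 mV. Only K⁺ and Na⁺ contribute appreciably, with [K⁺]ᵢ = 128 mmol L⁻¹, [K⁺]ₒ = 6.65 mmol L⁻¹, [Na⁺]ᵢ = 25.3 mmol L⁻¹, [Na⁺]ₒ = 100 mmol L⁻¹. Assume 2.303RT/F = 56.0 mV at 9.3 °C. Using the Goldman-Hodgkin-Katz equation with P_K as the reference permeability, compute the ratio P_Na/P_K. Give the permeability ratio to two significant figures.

Let α = P_Na/P_K. GHK: Vm = 56.0·log₁₀[(Kₒ + α·Naₒ)/(Kᵢ + α·Naᵢ)].
10^(Vm/56.0) = 10^(-47.0/56.0) = 0.14478
So 0.14478·(Kᵢ + α·Naᵢ) = Kₒ + α·Naₒ → α = (0.14478·128.0 − 6.65) / (100.0 − 0.14478·25.3)
α = (18.53 − 6.65) / (100.0 − 3.663) = 11.88/96.34 = 0.1233

0.12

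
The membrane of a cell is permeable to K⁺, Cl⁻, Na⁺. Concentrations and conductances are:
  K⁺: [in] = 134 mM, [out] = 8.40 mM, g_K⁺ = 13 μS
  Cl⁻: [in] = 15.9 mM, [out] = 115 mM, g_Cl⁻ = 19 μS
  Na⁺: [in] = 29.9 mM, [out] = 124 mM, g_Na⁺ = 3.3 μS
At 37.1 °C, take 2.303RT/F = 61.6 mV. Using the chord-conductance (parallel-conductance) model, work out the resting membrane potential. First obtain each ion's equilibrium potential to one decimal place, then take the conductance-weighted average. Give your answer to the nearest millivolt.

-52 mV

E_K⁺ = (61.6/1)·log₁₀(8.40/134) = -74.1 mV
E_Cl⁻ = (61.6/-1)·log₁₀(115/15.9) = -52.9 mV
E_Na⁺ = (61.6/1)·log₁₀(124/29.9) = 38.1 mV
Vm = (Σ gᵢEᵢ)/(Σ gᵢ) = (13·-74.1 + 19·-52.9 + 3.3·38.1) / (13 + 19 + 3.3)
= -1842.67 / 35.3 = -52.20 mV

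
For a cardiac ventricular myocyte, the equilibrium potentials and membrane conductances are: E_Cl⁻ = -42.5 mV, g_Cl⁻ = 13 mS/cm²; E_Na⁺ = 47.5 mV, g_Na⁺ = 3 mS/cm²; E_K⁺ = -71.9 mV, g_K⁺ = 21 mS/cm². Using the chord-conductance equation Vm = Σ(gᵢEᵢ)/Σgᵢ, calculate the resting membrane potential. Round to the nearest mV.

-52 mV

Σ gᵢEᵢ = 13·(-42.5) + 3·(47.5) + 21·(-71.9) = -1919.90
Σ gᵢ = 13 + 3 + 21 = 37
Vm = -1919.90 / 37 = -51.89 mV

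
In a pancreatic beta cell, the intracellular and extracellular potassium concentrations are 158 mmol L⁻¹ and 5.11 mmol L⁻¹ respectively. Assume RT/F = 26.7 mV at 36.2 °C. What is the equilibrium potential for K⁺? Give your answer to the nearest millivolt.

-92 mV

E = (26.7/z) · ln([K⁺]_out/[K⁺]_in) with z = +1.
= (26.7/1) · ln(5.11/158) = 26.70 · ln(0.03234)
= 26.70 · (-3.4314) = -91.62 mV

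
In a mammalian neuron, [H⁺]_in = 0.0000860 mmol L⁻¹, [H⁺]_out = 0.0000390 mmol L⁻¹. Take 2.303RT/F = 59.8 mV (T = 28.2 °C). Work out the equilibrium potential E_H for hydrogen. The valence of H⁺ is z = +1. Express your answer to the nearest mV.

-21 mV

E = (59.8/z) · log₁₀([H⁺]_out/[H⁺]_in) with z = +1.
= (59.8/1) · log₁₀(0.0000390/0.0000860) = 59.80 · log₁₀(0.4535)
= 59.80 · (-0.3434) = -20.54 mV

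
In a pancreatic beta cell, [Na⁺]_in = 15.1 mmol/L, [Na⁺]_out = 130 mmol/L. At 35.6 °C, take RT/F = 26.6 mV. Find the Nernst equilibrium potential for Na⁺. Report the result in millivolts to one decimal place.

E = (26.6/z) · ln([Na⁺]_out/[Na⁺]_in) with z = +1.
= (26.6/1) · ln(130/15.1) = 26.60 · ln(8.609)
= 26.60 · (2.1528) = 57.27 mV

57.3 mV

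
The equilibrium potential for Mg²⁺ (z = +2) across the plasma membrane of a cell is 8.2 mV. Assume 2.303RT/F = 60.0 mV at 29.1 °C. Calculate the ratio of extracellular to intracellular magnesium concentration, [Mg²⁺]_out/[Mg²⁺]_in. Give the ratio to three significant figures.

1.88

log₁₀([out]/[in]) = E·z/(60.0) = 8.2 × 2 / 60.0 = 0.2733
[out]/[in] = 10^(0.2733) = 1.876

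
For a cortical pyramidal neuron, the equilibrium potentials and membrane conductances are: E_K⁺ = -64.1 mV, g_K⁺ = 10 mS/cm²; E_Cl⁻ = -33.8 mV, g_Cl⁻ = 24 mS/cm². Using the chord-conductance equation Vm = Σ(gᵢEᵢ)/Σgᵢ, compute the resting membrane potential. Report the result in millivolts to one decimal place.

Σ gᵢEᵢ = 10·(-64.1) + 24·(-33.8) = -1452.20
Σ gᵢ = 10 + 24 = 34
Vm = -1452.20 / 34 = -42.71 mV

-42.7 mV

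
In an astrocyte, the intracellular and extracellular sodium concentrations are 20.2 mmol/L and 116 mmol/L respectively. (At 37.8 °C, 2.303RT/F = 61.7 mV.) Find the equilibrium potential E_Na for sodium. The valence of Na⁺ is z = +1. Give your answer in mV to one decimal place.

E = (61.7/z) · log₁₀([Na⁺]_out/[Na⁺]_in) with z = +1.
= (61.7/1) · log₁₀(116/20.2) = 61.70 · log₁₀(5.743)
= 61.70 · (0.7591) = 46.84 mV

46.8 mV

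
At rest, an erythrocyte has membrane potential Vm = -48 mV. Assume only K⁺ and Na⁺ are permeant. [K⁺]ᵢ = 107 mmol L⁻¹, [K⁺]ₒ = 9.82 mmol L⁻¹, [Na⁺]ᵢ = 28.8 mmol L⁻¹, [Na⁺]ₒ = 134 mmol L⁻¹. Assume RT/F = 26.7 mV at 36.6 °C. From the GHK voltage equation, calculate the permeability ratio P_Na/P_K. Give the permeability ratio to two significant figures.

0.061

Let α = P_Na/P_K. GHK: Vm = 26.7·ln[(Kₒ + α·Naₒ)/(Kᵢ + α·Naᵢ)].
e^(Vm/26.7) = e^(-48.0/26.7) = 0.16567
So 0.16567·(Kᵢ + α·Naᵢ) = Kₒ + α·Naₒ → α = (0.16567·107.0 − 9.82) / (134.0 − 0.16567·28.8)
α = (17.73 − 9.82) / (134.0 − 4.771) = 7.907/129.2 = 0.06118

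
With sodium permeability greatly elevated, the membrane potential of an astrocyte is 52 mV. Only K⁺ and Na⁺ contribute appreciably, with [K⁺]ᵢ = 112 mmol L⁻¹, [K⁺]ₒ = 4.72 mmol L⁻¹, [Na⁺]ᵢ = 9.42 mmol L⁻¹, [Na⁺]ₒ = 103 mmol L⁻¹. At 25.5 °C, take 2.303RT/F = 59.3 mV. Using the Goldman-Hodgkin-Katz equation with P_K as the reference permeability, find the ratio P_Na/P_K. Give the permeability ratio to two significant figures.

26

Let α = P_Na/P_K. GHK: Vm = 59.3·log₁₀[(Kₒ + α·Naₒ)/(Kᵢ + α·Naᵢ)].
10^(Vm/59.3) = 10^(52.0/59.3) = 7.5318
So 7.5318·(Kᵢ + α·Naᵢ) = Kₒ + α·Naₒ → α = (7.5318·112.0 − 4.72) / (103.0 − 7.5318·9.42)
α = (843.6 − 4.72) / (103.0 − 70.95) = 838.8/32.05 = 26.17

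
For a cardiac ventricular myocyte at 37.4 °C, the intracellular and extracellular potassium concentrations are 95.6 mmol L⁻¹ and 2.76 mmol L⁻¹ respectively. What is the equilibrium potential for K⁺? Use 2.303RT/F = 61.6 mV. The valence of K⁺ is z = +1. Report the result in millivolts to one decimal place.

E = (61.6/z) · log₁₀([K⁺]_out/[K⁺]_in) with z = +1.
= (61.6/1) · log₁₀(2.76/95.6) = 61.60 · log₁₀(0.02887)
= 61.60 · (-1.5395) = -94.84 mV

-94.8 mV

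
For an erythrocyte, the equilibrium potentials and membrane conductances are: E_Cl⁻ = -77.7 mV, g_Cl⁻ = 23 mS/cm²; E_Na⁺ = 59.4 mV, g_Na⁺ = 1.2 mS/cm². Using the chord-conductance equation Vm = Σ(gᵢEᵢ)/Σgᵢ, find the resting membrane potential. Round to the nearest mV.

Σ gᵢEᵢ = 23·(-77.7) + 1.2·(59.4) = -1715.82
Σ gᵢ = 23 + 1.2 = 24.2
Vm = -1715.82 / 24.2 = -70.90 mV

-71 mV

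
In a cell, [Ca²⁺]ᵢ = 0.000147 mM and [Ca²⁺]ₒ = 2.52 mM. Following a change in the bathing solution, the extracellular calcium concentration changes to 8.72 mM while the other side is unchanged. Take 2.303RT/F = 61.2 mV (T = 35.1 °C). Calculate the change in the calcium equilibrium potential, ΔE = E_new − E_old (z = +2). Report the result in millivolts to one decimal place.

E_old = (61.2/2)·log₁₀(2.52/0.000147) = 129.56 mV
E_new = (61.2/2)·log₁₀(8.72/0.000147) = 146.06 mV
ΔE = 146.06 − (129.56) = 16.50 mV

16.5 mV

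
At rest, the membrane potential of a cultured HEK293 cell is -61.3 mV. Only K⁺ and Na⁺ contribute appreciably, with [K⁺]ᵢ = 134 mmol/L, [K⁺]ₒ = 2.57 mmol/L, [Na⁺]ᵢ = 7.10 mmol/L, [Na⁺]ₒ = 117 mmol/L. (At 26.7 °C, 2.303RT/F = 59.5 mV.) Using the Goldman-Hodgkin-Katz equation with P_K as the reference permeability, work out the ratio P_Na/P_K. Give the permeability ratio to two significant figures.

Let α = P_Na/P_K. GHK: Vm = 59.5·log₁₀[(Kₒ + α·Naₒ)/(Kᵢ + α·Naᵢ)].
10^(Vm/59.5) = 10^(-61.3/59.5) = 0.093271
So 0.093271·(Kᵢ + α·Naᵢ) = Kₒ + α·Naₒ → α = (0.093271·134.0 − 2.57) / (117.0 − 0.093271·7.1)
α = (12.5 − 2.57) / (117.0 − 0.6622) = 9.928/116.3 = 0.08534

0.085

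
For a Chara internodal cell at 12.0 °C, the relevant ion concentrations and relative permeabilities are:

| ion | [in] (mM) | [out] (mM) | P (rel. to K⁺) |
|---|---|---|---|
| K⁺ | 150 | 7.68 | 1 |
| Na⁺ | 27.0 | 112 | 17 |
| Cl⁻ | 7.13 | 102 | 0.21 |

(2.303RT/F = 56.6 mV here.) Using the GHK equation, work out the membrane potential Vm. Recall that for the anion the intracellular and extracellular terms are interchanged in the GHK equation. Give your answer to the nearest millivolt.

27 mV

Vm = 56.6 · log₁₀[(Σ P·[cation]ₒ + Σ P·[anion]ᵢ) / (Σ P·[cation]ᵢ + Σ P·[anion]ₒ)]
Numerator = 1×7.68 + 17×112 + 0.21×7.13 = 1913
Denominator = 1×150 + 17×27.0 + 0.21×102 = 630.4
Vm = 56.6 · log₁₀(3.0348) = 56.6 × (0.4821) = 27.29 mV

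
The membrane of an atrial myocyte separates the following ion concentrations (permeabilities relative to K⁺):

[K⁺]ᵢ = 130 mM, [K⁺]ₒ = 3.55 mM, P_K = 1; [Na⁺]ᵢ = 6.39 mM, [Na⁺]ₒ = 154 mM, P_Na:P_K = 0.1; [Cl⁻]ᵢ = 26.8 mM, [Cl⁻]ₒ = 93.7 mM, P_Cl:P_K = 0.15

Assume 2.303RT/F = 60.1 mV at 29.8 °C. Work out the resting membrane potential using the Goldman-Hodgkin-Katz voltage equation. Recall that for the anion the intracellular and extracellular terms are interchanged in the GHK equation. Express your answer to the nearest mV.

-48 mV

Vm = 60.1 · log₁₀[(Σ P·[cation]ₒ + Σ P·[anion]ᵢ) / (Σ P·[cation]ᵢ + Σ P·[anion]ₒ)]
Numerator = 1×3.55 + 0.1×154 + 0.15×26.8 = 22.97
Denominator = 1×130 + 0.1×6.39 + 0.15×93.7 = 144.7
Vm = 60.1 · log₁₀(0.15875) = 60.1 × (-0.7993) = -48.04 mV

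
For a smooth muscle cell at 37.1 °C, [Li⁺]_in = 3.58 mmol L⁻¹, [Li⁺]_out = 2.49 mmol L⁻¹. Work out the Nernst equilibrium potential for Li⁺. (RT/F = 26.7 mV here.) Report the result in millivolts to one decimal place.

-9.7 mV

E = (26.7/z) · ln([Li⁺]_out/[Li⁺]_in) with z = +1.
= (26.7/1) · ln(2.49/3.58) = 26.70 · ln(0.6955)
= 26.70 · (-0.3631) = -9.69 mV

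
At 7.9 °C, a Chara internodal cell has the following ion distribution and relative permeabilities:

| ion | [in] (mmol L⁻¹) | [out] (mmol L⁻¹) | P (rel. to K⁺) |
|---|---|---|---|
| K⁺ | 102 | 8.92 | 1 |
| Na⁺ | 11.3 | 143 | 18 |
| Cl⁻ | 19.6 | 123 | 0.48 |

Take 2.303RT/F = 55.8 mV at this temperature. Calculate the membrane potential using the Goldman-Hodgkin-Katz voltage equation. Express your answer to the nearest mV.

Vm = 55.8 · log₁₀[(Σ P·[cation]ₒ + Σ P·[anion]ᵢ) / (Σ P·[cation]ᵢ + Σ P·[anion]ₒ)]
Numerator = 1×8.92 + 18×143 + 0.48×19.6 = 2592
Denominator = 1×102 + 18×11.3 + 0.48×123 = 364.4
Vm = 55.8 · log₁₀(7.1132) = 55.8 × (0.8521) = 47.55 mV

48 mV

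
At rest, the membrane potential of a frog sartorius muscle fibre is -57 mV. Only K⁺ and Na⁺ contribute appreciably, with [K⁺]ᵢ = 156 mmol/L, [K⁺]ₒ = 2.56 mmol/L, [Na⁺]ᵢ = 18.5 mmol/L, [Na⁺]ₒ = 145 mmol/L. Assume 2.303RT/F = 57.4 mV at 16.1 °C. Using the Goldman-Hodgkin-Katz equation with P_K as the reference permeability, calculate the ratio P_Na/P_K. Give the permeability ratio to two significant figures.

0.093

Let α = P_Na/P_K. GHK: Vm = 57.4·log₁₀[(Kₒ + α·Naₒ)/(Kᵢ + α·Naᵢ)].
10^(Vm/57.4) = 10^(-57.0/57.4) = 0.10162
So 0.10162·(Kᵢ + α·Naᵢ) = Kₒ + α·Naₒ → α = (0.10162·156.0 − 2.56) / (145.0 − 0.10162·18.5)
α = (15.85 − 2.56) / (145.0 − 1.88) = 13.29/143.1 = 0.09288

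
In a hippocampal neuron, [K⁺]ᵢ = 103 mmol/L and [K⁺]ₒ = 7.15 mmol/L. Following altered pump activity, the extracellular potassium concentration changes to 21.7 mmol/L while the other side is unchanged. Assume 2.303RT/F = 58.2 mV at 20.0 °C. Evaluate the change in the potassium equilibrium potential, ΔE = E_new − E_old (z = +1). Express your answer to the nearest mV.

E_old = (58.2/1)·log₁₀(7.15/103) = -67.43 mV
E_new = (58.2/1)·log₁₀(21.7/103) = -39.37 mV
ΔE = -39.37 − (-67.43) = 28.06 mV

28 mV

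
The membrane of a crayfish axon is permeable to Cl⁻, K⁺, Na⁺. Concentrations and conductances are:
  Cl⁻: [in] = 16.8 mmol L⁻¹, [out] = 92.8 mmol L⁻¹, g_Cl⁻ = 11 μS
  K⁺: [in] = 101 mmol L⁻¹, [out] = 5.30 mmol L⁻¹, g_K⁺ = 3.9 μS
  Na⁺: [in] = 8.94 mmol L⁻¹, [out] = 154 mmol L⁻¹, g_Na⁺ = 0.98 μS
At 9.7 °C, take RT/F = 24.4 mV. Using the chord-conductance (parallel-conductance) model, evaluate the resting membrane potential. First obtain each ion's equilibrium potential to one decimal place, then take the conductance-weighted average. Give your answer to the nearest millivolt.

-42 mV

E_Cl⁻ = (24.4/-1)·ln(92.8/16.8) = -41.7 mV
E_K⁺ = (24.4/1)·ln(5.30/101) = -71.9 mV
E_Na⁺ = (24.4/1)·ln(154/8.94) = 69.5 mV
Vm = (Σ gᵢEᵢ)/(Σ gᵢ) = (11·-41.7 + 3.9·-71.9 + 0.98·69.5) / (11 + 3.9 + 0.98)
= -671.00 / 15.88 = -42.25 mV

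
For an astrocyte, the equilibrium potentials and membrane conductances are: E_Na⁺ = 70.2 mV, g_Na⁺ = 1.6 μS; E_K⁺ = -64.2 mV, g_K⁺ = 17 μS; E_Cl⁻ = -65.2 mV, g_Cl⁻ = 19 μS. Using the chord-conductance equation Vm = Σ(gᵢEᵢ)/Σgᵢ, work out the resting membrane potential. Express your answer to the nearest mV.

Σ gᵢEᵢ = 1.6·(70.2) + 17·(-64.2) + 19·(-65.2) = -2217.88
Σ gᵢ = 1.6 + 17 + 19 = 37.6
Vm = -2217.88 / 37.6 = -58.99 mV

-59 mV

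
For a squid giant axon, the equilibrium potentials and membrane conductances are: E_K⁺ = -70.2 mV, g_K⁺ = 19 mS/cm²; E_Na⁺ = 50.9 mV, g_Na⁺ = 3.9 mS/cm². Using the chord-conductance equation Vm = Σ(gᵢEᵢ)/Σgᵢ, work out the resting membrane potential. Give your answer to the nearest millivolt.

-50 mV

Σ gᵢEᵢ = 19·(-70.2) + 3.9·(50.9) = -1135.29
Σ gᵢ = 19 + 3.9 = 22.9
Vm = -1135.29 / 22.9 = -49.58 mV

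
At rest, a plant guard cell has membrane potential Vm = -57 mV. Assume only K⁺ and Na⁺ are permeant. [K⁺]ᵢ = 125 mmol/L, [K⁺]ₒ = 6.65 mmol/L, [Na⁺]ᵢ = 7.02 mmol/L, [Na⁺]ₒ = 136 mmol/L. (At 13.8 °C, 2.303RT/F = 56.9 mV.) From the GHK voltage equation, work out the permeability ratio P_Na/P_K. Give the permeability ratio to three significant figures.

Let α = P_Na/P_K. GHK: Vm = 56.9·log₁₀[(Kₒ + α·Naₒ)/(Kᵢ + α·Naᵢ)].
10^(Vm/56.9) = 10^(-57.0/56.9) = 0.099596
So 0.099596·(Kᵢ + α·Naᵢ) = Kₒ + α·Naₒ → α = (0.099596·125.0 − 6.65) / (136.0 − 0.099596·7.02)
α = (12.45 − 6.65) / (136.0 − 0.6992) = 5.8/135.3 = 0.04286

0.0429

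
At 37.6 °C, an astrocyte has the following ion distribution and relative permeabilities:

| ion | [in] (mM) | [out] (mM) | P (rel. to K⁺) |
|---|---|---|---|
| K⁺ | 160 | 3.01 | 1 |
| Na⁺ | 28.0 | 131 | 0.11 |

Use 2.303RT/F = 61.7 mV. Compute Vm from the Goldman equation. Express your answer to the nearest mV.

-60 mV

Vm = 61.7 · log₁₀[(Σ P·[cation]ₒ + Σ P·[anion]ᵢ) / (Σ P·[cation]ᵢ + Σ P·[anion]ₒ)]
Numerator = 1×3.01 + 0.11×131 = 17.42
Denominator = 1×160 + 0.11×28.0 = 163.1
Vm = 61.7 · log₁₀(0.10682) = 61.7 × (-0.9714) = -59.93 mV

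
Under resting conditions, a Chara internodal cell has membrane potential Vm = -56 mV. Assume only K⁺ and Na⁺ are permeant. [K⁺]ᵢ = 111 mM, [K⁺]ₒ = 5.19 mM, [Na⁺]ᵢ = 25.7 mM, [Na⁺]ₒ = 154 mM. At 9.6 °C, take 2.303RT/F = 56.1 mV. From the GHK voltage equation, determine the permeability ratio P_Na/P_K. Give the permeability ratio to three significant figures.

Let α = P_Na/P_K. GHK: Vm = 56.1·log₁₀[(Kₒ + α·Naₒ)/(Kᵢ + α·Naᵢ)].
10^(Vm/56.1) = 10^(-56.0/56.1) = 0.10041
So 0.10041·(Kᵢ + α·Naᵢ) = Kₒ + α·Naₒ → α = (0.10041·111.0 − 5.19) / (154.0 − 0.10041·25.7)
α = (11.15 − 5.19) / (154.0 − 2.581) = 5.956/151.4 = 0.03933

0.0393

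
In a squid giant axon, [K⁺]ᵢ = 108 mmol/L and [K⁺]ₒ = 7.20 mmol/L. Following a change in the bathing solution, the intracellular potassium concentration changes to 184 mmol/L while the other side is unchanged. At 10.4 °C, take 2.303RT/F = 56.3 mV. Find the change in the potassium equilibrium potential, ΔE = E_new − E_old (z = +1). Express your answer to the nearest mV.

E_old = (56.3/1)·log₁₀(7.20/108) = -66.21 mV
E_new = (56.3/1)·log₁₀(7.20/184) = -79.24 mV
ΔE = -79.24 − (-66.21) = -13.03 mV

-13 mV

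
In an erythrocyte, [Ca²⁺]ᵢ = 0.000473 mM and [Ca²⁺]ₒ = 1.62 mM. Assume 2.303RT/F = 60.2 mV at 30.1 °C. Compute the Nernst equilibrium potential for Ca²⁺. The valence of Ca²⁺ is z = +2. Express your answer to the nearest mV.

E = (60.2/z) · log₁₀([Ca²⁺]_out/[Ca²⁺]_in) with z = +2.
= (60.2/2) · log₁₀(1.62/0.000473) = 30.10 · log₁₀(3425)
= 30.10 · (3.5347) = 106.39 mV

106 mV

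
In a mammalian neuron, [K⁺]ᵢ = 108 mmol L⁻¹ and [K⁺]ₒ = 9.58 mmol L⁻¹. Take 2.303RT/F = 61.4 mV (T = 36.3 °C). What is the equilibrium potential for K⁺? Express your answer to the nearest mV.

-65 mV

E = (61.4/z) · log₁₀([K⁺]_out/[K⁺]_in) with z = +1.
= (61.4/1) · log₁₀(9.58/108) = 61.40 · log₁₀(0.0887)
= 61.40 · (-1.0521) = -64.60 mV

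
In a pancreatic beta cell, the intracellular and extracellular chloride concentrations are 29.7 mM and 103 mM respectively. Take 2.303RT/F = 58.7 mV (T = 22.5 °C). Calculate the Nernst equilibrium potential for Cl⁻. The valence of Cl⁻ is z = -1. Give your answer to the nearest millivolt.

E = (58.7/z) · log₁₀([Cl⁻]_out/[Cl⁻]_in) with z = -1.
For an anion, dividing by z = -1 reverses the sign.
= (58.7/-1) · log₁₀(103/29.7) = -58.70 · log₁₀(3.468)
= -58.70 · (0.5401) = -31.70 mV

-32 mV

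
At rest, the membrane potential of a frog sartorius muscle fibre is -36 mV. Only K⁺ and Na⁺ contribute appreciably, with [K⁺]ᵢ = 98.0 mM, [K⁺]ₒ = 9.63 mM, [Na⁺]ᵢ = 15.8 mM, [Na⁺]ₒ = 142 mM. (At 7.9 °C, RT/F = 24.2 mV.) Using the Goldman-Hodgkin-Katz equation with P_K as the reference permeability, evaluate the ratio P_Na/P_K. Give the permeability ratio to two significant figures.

Let α = P_Na/P_K. GHK: Vm = 24.2·ln[(Kₒ + α·Naₒ)/(Kᵢ + α·Naᵢ)].
e^(Vm/24.2) = e^(-36.0/24.2) = 0.22591
So 0.22591·(Kᵢ + α·Naᵢ) = Kₒ + α·Naₒ → α = (0.22591·98.0 − 9.63) / (142.0 − 0.22591·15.8)
α = (22.14 − 9.63) / (142.0 − 3.569) = 12.51/138.4 = 0.09037

0.090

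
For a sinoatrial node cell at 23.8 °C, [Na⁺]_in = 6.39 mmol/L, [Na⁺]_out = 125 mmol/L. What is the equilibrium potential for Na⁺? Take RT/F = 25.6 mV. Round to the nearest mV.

76 mV

E = (25.6/z) · ln([Na⁺]_out/[Na⁺]_in) with z = +1.
= (25.6/1) · ln(125/6.39) = 25.60 · ln(19.56)
= 25.60 · (2.9736) = 76.12 mV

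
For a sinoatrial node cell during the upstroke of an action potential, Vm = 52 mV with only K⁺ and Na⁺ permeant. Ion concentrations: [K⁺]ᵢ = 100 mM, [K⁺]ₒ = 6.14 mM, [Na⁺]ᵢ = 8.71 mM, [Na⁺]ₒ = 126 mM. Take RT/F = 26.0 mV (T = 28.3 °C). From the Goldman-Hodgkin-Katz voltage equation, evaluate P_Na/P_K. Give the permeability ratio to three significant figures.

Let α = P_Na/P_K. GHK: Vm = 26.0·ln[(Kₒ + α·Naₒ)/(Kᵢ + α·Naᵢ)].
e^(Vm/26.0) = e^(52.0/26.0) = 7.3891
So 7.3891·(Kᵢ + α·Naᵢ) = Kₒ + α·Naₒ → α = (7.3891·100.0 − 6.14) / (126.0 − 7.3891·8.71)
α = (738.9 − 6.14) / (126.0 − 64.36) = 732.8/61.64 = 11.89

11.9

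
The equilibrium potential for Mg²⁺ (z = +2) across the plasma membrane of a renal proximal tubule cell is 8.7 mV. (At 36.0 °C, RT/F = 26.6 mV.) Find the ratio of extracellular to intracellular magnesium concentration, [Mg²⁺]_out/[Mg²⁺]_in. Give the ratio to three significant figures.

ln([out]/[in]) = E·z/(26.6) = 8.7 × 2 / 26.6 = 0.6541
[out]/[in] = e^(0.6541) = 1.923

1.92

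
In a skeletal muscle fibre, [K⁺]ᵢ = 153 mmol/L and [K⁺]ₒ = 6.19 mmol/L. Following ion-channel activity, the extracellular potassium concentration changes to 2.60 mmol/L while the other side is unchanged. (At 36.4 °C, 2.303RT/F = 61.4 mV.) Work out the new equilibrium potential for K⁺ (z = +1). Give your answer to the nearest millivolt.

After the shift: [K⁺]_out = 2.60, [K⁺]_in = 153 mmol/L.
E_new = (61.4/1)·log₁₀(2.60/153) = 61.40 · (-1.7697) = -108.66 mV

-109 mV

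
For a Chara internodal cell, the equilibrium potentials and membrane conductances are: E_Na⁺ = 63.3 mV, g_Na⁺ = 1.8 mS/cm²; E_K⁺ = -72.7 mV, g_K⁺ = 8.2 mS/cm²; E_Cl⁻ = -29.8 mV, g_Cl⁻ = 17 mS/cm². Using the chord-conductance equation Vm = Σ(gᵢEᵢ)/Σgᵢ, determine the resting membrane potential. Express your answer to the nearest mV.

Σ gᵢEᵢ = 1.8·(63.3) + 8.2·(-72.7) + 17·(-29.8) = -988.80
Σ gᵢ = 1.8 + 8.2 + 17 = 27
Vm = -988.80 / 27 = -36.62 mV

-37 mV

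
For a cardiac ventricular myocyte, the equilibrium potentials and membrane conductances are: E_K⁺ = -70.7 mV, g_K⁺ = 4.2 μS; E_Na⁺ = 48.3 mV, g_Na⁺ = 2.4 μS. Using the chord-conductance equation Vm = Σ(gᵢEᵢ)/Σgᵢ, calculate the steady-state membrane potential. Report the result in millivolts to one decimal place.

-27.4 mV

Σ gᵢEᵢ = 4.2·(-70.7) + 2.4·(48.3) = -181.02
Σ gᵢ = 4.2 + 2.4 = 6.6
Vm = -181.02 / 6.6 = -27.43 mV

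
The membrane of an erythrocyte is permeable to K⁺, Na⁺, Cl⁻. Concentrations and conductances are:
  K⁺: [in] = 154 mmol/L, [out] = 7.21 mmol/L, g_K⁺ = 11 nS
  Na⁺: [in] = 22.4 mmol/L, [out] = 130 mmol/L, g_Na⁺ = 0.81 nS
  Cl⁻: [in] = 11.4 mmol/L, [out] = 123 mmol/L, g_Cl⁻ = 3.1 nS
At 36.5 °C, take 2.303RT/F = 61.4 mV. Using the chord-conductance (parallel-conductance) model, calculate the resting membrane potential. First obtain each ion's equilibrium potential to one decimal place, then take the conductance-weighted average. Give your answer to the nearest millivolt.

E_K⁺ = (61.4/1)·log₁₀(7.21/154) = -81.6 mV
E_Na⁺ = (61.4/1)·log₁₀(130/22.4) = 46.9 mV
E_Cl⁻ = (61.4/-1)·log₁₀(123/11.4) = -63.4 mV
Vm = (Σ gᵢEᵢ)/(Σ gᵢ) = (11·-81.6 + 0.81·46.9 + 3.1·-63.4) / (11 + 0.81 + 3.1)
= -1056.15 / 14.91 = -70.84 mV

-71 mV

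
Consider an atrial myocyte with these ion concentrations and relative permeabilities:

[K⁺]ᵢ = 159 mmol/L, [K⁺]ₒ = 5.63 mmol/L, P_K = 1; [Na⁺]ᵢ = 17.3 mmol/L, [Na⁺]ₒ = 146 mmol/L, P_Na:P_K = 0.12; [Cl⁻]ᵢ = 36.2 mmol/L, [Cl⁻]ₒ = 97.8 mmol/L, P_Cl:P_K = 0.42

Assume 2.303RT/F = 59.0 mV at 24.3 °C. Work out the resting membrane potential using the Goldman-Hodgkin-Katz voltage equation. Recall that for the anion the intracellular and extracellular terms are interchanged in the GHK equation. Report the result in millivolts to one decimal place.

Vm = 59.0 · log₁₀[(Σ P·[cation]ₒ + Σ P·[anion]ᵢ) / (Σ P·[cation]ᵢ + Σ P·[anion]ₒ)]
Numerator = 1×5.63 + 0.12×146 + 0.42×36.2 = 38.35
Denominator = 1×159 + 0.12×17.3 + 0.42×97.8 = 202.2
Vm = 59.0 · log₁₀(0.18973) = 59.0 × (-0.7219) = -42.59 mV

-42.6 mV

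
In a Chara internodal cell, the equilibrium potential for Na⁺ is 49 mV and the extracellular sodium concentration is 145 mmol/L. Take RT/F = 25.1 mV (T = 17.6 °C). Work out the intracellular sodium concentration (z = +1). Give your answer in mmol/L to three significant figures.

20.6 mmol/L

Nernst: E = (25.1/1) · ln([out]/[in]), so ln([out]/[in]) = 49.0 × 1 / 25.1 = 1.9522.
[out]/[in] = e^(1.9522) = 7.044.
[in] = 145 / 7.044 = 20.58 mmol/L.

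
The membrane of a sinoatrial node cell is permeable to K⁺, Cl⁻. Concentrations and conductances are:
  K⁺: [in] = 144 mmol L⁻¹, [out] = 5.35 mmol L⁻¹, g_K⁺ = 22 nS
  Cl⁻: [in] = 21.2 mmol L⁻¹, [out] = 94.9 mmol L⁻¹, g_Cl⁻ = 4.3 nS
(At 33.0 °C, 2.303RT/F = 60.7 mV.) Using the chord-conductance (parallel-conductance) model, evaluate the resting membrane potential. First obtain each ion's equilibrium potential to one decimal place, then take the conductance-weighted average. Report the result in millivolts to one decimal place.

E_K⁺ = (60.7/1)·log₁₀(5.35/144) = -86.8 mV
E_Cl⁻ = (60.7/-1)·log₁₀(94.9/21.2) = -39.5 mV
Vm = (Σ gᵢEᵢ)/(Σ gᵢ) = (22·-86.8 + 4.3·-39.5) / (22 + 4.3)
= -2079.45 / 26.3 = -79.07 mV

-79.1 mV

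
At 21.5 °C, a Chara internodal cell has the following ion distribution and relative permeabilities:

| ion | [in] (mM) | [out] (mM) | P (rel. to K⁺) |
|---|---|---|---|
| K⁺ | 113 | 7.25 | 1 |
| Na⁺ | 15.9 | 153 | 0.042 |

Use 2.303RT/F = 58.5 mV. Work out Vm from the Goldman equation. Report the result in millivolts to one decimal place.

Vm = 58.5 · log₁₀[(Σ P·[cation]ₒ + Σ P·[anion]ᵢ) / (Σ P·[cation]ᵢ + Σ P·[anion]ₒ)]
Numerator = 1×7.25 + 0.042×153 = 13.68
Denominator = 1×113 + 0.042×15.9 = 113.7
Vm = 58.5 · log₁₀(0.12032) = 58.5 × (-0.9197) = -53.80 mV

-53.8 mV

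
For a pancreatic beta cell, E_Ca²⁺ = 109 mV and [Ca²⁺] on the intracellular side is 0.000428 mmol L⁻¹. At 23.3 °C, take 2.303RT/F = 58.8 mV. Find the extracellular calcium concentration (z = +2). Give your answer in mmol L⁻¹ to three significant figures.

Nernst: E = (58.8/2) · log₁₀([out]/[in]), so log₁₀([out]/[in]) = 109.0 × 2 / 58.8 = 3.7075.
[out]/[in] = 10^(3.7075) = 5099.
[out] = 5099 × 0.000428 = 2.182 mmol L⁻¹.

2.18 mmol L⁻¹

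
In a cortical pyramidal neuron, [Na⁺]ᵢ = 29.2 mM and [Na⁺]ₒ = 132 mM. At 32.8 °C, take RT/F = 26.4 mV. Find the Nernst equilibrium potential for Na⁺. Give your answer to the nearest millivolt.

E = (26.4/z) · ln([Na⁺]_out/[Na⁺]_in) with z = +1.
= (26.4/1) · ln(132/29.2) = 26.40 · ln(4.521)
= 26.40 · (1.5086) = 39.83 mV

40 mV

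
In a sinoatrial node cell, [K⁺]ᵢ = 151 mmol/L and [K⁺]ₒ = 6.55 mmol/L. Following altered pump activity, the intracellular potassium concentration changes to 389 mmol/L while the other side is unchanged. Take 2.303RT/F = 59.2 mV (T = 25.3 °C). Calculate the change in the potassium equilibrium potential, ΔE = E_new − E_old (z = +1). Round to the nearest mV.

E_old = (59.2/1)·log₁₀(6.55/151) = -80.67 mV
E_new = (59.2/1)·log₁₀(6.55/389) = -105.00 mV
ΔE = -105.00 − (-80.67) = -24.33 mV

-24 mV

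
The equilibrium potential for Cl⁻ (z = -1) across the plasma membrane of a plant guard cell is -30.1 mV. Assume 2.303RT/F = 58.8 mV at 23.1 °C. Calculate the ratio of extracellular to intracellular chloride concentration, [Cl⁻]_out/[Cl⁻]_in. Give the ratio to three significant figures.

3.25

log₁₀([out]/[in]) = E·z/(58.8) = -30.1 × -1 / 58.8 = 0.5119
[out]/[in] = 10^(0.5119) = 3.25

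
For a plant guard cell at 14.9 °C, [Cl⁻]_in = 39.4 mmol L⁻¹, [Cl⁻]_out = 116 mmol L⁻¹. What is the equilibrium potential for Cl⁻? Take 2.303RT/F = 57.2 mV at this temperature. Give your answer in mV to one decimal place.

E = (57.2/z) · log₁₀([Cl⁻]_out/[Cl⁻]_in) with z = -1.
For an anion, dividing by z = -1 reverses the sign.
= (57.2/-1) · log₁₀(116/39.4) = -57.20 · log₁₀(2.944)
= -57.20 · (0.4690) = -26.82 mV

-26.8 mV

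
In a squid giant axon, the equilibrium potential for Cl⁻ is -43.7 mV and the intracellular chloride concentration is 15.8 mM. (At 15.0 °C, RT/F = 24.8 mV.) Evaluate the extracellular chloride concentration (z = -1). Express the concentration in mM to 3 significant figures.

Nernst: E = (24.8/-1) · ln([out]/[in]), so ln([out]/[in]) = -43.7 × -1 / 24.8 = 1.7621.
[out]/[in] = e^(1.7621) = 5.825.
[out] = 5.825 × 15.8 = 92.03 mM.

92.0 mM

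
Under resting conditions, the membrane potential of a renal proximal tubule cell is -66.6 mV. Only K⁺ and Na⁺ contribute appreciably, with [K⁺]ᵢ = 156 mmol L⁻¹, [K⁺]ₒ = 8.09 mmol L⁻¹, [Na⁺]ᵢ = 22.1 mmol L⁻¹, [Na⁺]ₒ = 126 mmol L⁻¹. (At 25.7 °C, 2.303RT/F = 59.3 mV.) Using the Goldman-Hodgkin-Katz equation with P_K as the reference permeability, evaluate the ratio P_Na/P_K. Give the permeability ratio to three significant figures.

Let α = P_Na/P_K. GHK: Vm = 59.3·log₁₀[(Kₒ + α·Naₒ)/(Kᵢ + α·Naᵢ)].
10^(Vm/59.3) = 10^(-66.6/59.3) = 0.075318
So 0.075318·(Kᵢ + α·Naᵢ) = Kₒ + α·Naₒ → α = (0.075318·156.0 − 8.09) / (126.0 − 0.075318·22.1)
α = (11.75 − 8.09) / (126.0 − 1.665) = 3.66/124.3 = 0.02943

0.0294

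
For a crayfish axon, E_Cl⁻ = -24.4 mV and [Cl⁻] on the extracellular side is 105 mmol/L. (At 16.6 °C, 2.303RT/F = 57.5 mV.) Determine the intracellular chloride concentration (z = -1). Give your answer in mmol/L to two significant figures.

40 mmol/L

Nernst: E = (57.5/-1) · log₁₀([out]/[in]), so log₁₀([out]/[in]) = -24.4 × -1 / 57.5 = 0.4243.
[out]/[in] = 10^(0.4243) = 2.657.
[in] = 105 / 2.657 = 39.52 mmol/L.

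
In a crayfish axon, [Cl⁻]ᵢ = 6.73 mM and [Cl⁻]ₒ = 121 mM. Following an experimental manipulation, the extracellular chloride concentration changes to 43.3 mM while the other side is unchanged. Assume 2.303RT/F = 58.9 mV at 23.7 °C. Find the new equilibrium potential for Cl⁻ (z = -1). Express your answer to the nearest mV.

-48 mV

After the shift: [Cl⁻]_out = 43.3, [Cl⁻]_in = 6.73 mM.
E_new = (58.9/-1)·log₁₀(43.3/6.73) = -58.90 · (0.8085) = -47.62 mV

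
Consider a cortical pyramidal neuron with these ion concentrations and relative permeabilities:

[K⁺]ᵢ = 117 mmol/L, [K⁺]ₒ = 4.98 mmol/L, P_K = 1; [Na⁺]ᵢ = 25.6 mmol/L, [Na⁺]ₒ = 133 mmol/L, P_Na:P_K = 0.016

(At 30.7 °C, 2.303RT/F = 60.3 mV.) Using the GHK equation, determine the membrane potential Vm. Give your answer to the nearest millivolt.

Vm = 60.3 · log₁₀[(Σ P·[cation]ₒ + Σ P·[anion]ᵢ) / (Σ P·[cation]ᵢ + Σ P·[anion]ₒ)]
Numerator = 1×4.98 + 0.016×133 = 7.108
Denominator = 1×117 + 0.016×25.6 = 117.4
Vm = 60.3 · log₁₀(0.06054) = 60.3 × (-1.2180) = -73.44 mV

-73 mV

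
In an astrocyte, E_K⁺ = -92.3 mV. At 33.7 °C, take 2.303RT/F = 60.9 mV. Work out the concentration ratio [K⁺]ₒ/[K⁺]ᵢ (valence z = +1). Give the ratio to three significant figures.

0.0305

log₁₀([out]/[in]) = E·z/(60.9) = -92.3 × 1 / 60.9 = -1.5156
[out]/[in] = 10^(-1.5156) = 0.03051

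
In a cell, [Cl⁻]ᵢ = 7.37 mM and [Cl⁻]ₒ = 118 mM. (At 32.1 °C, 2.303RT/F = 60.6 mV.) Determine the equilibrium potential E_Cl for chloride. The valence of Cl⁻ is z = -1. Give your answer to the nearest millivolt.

-73 mV

E = (60.6/z) · log₁₀([Cl⁻]_out/[Cl⁻]_in) with z = -1.
For an anion, dividing by z = -1 reverses the sign.
= (60.6/-1) · log₁₀(118/7.37) = -60.60 · log₁₀(16.01)
= -60.60 · (1.2044) = -72.99 mV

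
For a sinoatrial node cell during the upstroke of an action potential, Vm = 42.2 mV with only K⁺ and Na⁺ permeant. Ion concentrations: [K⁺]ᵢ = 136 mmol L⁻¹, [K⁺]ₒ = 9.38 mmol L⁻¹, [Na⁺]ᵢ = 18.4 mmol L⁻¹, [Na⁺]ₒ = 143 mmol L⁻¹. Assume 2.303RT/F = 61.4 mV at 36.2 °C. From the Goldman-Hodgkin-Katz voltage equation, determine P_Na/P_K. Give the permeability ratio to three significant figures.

Let α = P_Na/P_K. GHK: Vm = 61.4·log₁₀[(Kₒ + α·Naₒ)/(Kᵢ + α·Naᵢ)].
10^(Vm/61.4) = 10^(42.2/61.4) = 4.8674
So 4.8674·(Kᵢ + α·Naᵢ) = Kₒ + α·Naₒ → α = (4.8674·136.0 − 9.38) / (143.0 − 4.8674·18.4)
α = (662 − 9.38) / (143.0 − 89.56) = 652.6/53.44 = 12.21

12.2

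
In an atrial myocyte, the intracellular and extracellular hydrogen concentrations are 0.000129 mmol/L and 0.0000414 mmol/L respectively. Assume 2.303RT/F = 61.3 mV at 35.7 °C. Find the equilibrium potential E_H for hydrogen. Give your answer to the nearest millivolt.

-30 mV

E = (61.3/z) · log₁₀([H⁺]_out/[H⁺]_in) with z = +1.
= (61.3/1) · log₁₀(0.0000414/0.000129) = 61.30 · log₁₀(0.3209)
= 61.30 · (-0.4936) = -30.26 mV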